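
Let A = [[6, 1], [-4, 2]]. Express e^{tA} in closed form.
e^{tA} = [[(2*t + 1)*e^{4*t}, t*e^{4*t}], [-4*t*e^{4*t}, (1 - 2*t)*e^{4*t}]]

A has Jordan form J = [[4, 1], [0, 4]] with A = PJP^{-1}, so e^{tA} = P e^{tJ} P^{-1}.

For a Jordan block J_k(λ), e^{tJ_k(λ)} = e^{λt} · (I + tN + t^2 N^2/2! + ... + t^{k-1} N^{k-1}/(k-1)!) where N is the nilpotent superdiagonal part.

Assembling the blocks and conjugating back gives the entries of e^{tA} as shown above.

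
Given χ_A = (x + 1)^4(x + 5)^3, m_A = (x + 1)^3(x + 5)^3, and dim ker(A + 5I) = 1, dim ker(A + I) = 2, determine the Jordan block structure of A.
λ = -5: algebraic multiplicity 3 (exponent in χ_A), largest block size 3 (exponent in m_A), 1 block (geometric multiplicity). This forces block sizes [3].
λ = -1: algebraic multiplicity 4 (exponent in χ_A), largest block size 3 (exponent in m_A), 2 blocks (geometric multiplicity). These force block sizes [3, 1].

Jordan blocks: (-5, 3), (-1, 3), (-1, 1)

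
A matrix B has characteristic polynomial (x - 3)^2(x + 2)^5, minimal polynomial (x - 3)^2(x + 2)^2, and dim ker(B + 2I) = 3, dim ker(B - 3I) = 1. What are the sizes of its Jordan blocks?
λ = -2: algebraic multiplicity 5 (exponent in χ_B), largest block size 2 (exponent in m_B), 3 blocks (geometric multiplicity). These force block sizes [2, 2, 1].
λ = 3: algebraic multiplicity 2 (exponent in χ_B), largest block size 2 (exponent in m_B), 1 block (geometric multiplicity). This forces block sizes [2].

Jordan blocks: (-2, 2), (-2, 2), (-2, 1), (3, 2)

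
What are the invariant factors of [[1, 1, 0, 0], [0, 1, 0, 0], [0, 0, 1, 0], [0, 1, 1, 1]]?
(x - 1)^2, (x - 1)^2

The Jordan structure of A has elementary divisors (x - 1)^2, (x - 1)^2. Arranging the block sizes at each eigenvalue in decreasing order and taking row products gives the invariant factors.

Invariant factors (smallest first, each dividing the next): (x - 1)^2, (x - 1)^2.

Check: the last factor (x - 1)^2 is the minimal polynomial, and the product (x - 1)^4 is the characteristic polynomial.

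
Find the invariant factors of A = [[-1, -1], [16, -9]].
(x + 5)^2

The Jordan structure of A has elementary divisors (x + 5)^2. Arranging the block sizes at each eigenvalue in decreasing order and taking row products gives the invariant factors.

Invariant factors (smallest first, each dividing the next): (x + 5)^2.

Check: the last factor (x + 5)^2 is the minimal polynomial, and the product (x + 5)^2 is the characteristic polynomial.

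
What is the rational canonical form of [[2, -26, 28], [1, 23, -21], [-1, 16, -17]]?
R = [[0, 0, -6], [1, 0, -11], [0, 1, 8]]

The invariant factors of A (the non-unit diagonal entries of the Smith normal form of xI - A over ℚ[x]) are (x - 6)(x^2 - 2x - 1), each dividing the next. The characteristic polynomial is their product, (x - 6)(x^2 - 2x - 1).

The rational canonical form is the block-diagonal matrix of companion matrices C(f_i):
R = [[0, 0, -6], [1, 0, -11], [0, 1, 8]].

Note the characteristic polynomial does not split into linear factors over ℚ, so A has no Jordan form over ℚ; the rational canonical form exists over any field.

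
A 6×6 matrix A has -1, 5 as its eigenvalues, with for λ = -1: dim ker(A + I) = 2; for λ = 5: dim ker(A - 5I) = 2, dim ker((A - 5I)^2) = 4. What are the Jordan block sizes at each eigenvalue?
λ = -1: successive nullity increments [2] count blocks of size ≥ k; block sizes are [1, 1].
λ = 5: successive nullity increments [2, 2] count blocks of size ≥ k; block sizes are [2, 2].

Jordan blocks: (-1, 1), (-1, 1), (5, 2), (5, 2)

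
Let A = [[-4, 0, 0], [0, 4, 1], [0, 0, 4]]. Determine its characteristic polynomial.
χ_A(x) = (x - 4)^2(x + 4)

xI - A = [[x + 4, 0, 0], [0, x - 4, -1], [0, 0, x - 4]].

Expanding det(xI - A) along the first row:
det(xI - A) = + (x + 4)·det([[x - 4, -1], [0, x - 4]]) - (0)·det([[0, -1], [0, x - 4]]) + (0)·det([[0, x - 4], [0, 0]]).

Evaluating gives χ_A(x) = x^3 - 4x^2 - 16x + 64 = (x - 4)^2(x + 4).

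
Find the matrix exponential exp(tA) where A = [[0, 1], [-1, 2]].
A has Jordan form J = [[1, 1], [0, 1]] with A = PJP^{-1}, so e^{tA} = P e^{tJ} P^{-1}.

For a Jordan block J_k(λ), e^{tJ_k(λ)} = e^{λt} · (I + tN + t^2 N^2/2! + ... + t^{k-1} N^{k-1}/(k-1)!) where N is the nilpotent superdiagonal part.

Assembling the blocks and conjugating back gives the entries of e^{tA} as shown above.

e^{tA} = [[(1 - t)*e^{t}, t*e^{t}], [-t*e^{t}, (t + 1)*e^{t}]]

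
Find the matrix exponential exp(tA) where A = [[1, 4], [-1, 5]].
e^{tA} = [[(1 - 2*t)*e^{3*t}, 4*t*e^{3*t}], [-t*e^{3*t}, (2*t + 1)*e^{3*t}]]

A has Jordan form J = [[3, 1], [0, 3]] with A = PJP^{-1}, so e^{tA} = P e^{tJ} P^{-1}.

For a Jordan block J_k(λ), e^{tJ_k(λ)} = e^{λt} · (I + tN + t^2 N^2/2! + ... + t^{k-1} N^{k-1}/(k-1)!) where N is the nilpotent superdiagonal part.

Assembling the blocks and conjugating back gives the entries of e^{tA} as shown above.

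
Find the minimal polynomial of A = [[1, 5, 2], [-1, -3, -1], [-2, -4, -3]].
The characteristic polynomial factors as (x + 1)(x + 2)^2. The minimal polynomial is ∏(x - λ)^{k_λ} where k_λ is the size of the largest Jordan block at λ.

For λ = -2: rank(A + 2I) = 2, and the largest Jordan block has size 2 (the smallest k with rank((A + 2I)^k) = rank((A + 2I)^(k+1))).
For λ = -1: rank(A + I) = 2, and the largest Jordan block has size 1 (the smallest k with rank((A + I)^k) = rank((A + I)^(k+1))).

So m_A(x) = (x + 1)(x + 2)^2.

m_A(x) = (x + 1)(x + 2)^2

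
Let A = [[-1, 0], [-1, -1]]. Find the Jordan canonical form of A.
J = [[-1, 1], [0, -1]]

The characteristic polynomial is det(xI - A) = (x + 1)^2, so the eigenvalues are -1 (algebraic multiplicity 2).

For λ = -1: rank(A + I) = 1, rank((A + I)^2) = 0. The eigenspace has dimension 2 - 1 = 1, so there is 1 Jordan block; the rank sequence gives block sizes [2].

Assembling the blocks gives the Jordan form J above.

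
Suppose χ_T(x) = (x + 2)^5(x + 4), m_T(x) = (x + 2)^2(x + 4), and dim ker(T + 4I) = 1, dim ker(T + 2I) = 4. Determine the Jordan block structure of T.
Jordan blocks: (-4, 1), (-2, 2), (-2, 1), (-2, 1), (-2, 1)

λ = -4: algebraic multiplicity 1 (exponent in χ_T), largest block size 1 (exponent in m_T), 1 block (geometric multiplicity). This forces block sizes [1].
λ = -2: algebraic multiplicity 5 (exponent in χ_T), largest block size 2 (exponent in m_T), 4 blocks (geometric multiplicity). These force block sizes [2, 1, 1, 1].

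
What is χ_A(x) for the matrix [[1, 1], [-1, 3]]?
xI - A = [[x - 1, -1], [1, x - 3]].

Expanding det(xI - A) along the first row:
det(xI - A) = + (x - 1)·det([[x - 3]]) - (-1)·det([[1]]).

Evaluating gives χ_A(x) = x^2 - 4x + 4 = (x - 2)^2.

χ_A(x) = (x - 2)^2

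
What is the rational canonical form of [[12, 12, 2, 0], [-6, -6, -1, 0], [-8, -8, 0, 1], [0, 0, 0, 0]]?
R = [[0, 0, 0, 0], [0, 0, 0, 0], [0, 1, 0, -8], [0, 0, 1, 6]]

The invariant factors of A (the non-unit diagonal entries of the Smith normal form of xI - A over ℚ[x]) are x, x(x - 4)(x - 2), each dividing the next. The characteristic polynomial is their product, x^2(x - 4)(x - 2).

The rational canonical form is the block-diagonal matrix of companion matrices C(f_i):
R = [[0, 0, 0, 0], [0, 0, 0, 0], [0, 1, 0, -8], [0, 0, 1, 6]].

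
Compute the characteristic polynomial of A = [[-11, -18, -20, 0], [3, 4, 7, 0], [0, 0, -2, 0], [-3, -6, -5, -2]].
xI - A = [[x + 11, 18, 20, 0], [-3, x - 4, -7, 0], [0, 0, x + 2, 0], [3, 6, 5, x + 2]].

Expanding det(xI - A) along the first row:
det(xI - A) = + (x + 11)·det([[x - 4, -7, 0], [0, x + 2, 0], [6, 5, x + 2]]) - (18)·det([[-3, -7, 0], [0, x + 2, 0], [3, 5, x + 2]]) + (20)·det([[-3, x - 4, 0], [0, 0, 0], [3, 6, x + 2]]) - (0)·det([[-3, x - 4, -7], [0, 0, x + 2], [3, 6, 5]]).

Evaluating gives χ_A(x) = x^4 + 11x^3 + 42x^2 + 68x + 40 = (x + 2)^3(x + 5).

χ_A(x) = (x + 2)^3(x + 5)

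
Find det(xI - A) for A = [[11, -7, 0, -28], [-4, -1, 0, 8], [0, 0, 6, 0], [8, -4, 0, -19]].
χ_A(x) = (x - 6)(x + 3)^3

xI - A = [[x - 11, 7, 0, 28], [4, x + 1, 0, -8], [0, 0, x - 6, 0], [-8, 4, 0, x + 19]].

Expanding det(xI - A) along the first row:
det(xI - A) = + (x - 11)·det([[x + 1, 0, -8], [0, x - 6, 0], [4, 0, x + 19]]) - (7)·det([[4, 0, -8], [0, x - 6, 0], [-8, 0, x + 19]]) + (0)·det([[4, x + 1, -8], [0, 0, 0], [-8, 4, x + 19]]) - (28)·det([[4, x + 1, 0], [0, 0, x - 6], [-8, 4, 0]]).

Evaluating gives χ_A(x) = x^4 + 3x^3 - 27x^2 - 135x - 162 = (x - 6)(x + 3)^3.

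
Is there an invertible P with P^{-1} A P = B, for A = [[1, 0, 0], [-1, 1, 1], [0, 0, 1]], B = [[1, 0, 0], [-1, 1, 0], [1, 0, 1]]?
Two matrices over a field are similar if and only if they have the same invariant factors.

Both A and B have characteristic polynomial (x - 1)^3 and minimal polynomial (x - 1)^2. Computing further, both have invariant factors x - 1, (x - 1)^2. Hence A and B are similar.

Yes.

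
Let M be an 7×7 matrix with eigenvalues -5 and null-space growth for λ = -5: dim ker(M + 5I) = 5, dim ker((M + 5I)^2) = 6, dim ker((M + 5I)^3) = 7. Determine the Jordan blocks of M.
Jordan blocks: (-5, 3), (-5, 1), (-5, 1), (-5, 1), (-5, 1)

λ = -5: successive nullity increments [5, 1, 1] count blocks of size ≥ k; block sizes are [3, 1, 1, 1, 1].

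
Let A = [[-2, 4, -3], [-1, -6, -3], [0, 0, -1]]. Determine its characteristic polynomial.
xI - A = [[x + 2, -4, 3], [1, x + 6, 3], [0, 0, x + 1]].

Expanding det(xI - A) along the first row:
det(xI - A) = + (x + 2)·det([[x + 6, 3], [0, x + 1]]) - (-4)·det([[1, 3], [0, x + 1]]) + (3)·det([[1, x + 6], [0, 0]]).

Evaluating gives χ_A(x) = x^3 + 9x^2 + 24x + 16 = (x + 1)(x + 4)^2.

χ_A(x) = (x + 1)(x + 4)^2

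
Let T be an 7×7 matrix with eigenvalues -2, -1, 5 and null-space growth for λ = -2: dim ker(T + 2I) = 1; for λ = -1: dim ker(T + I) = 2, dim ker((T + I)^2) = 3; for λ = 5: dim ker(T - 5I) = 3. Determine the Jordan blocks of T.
λ = -2: successive nullity increments [1] count blocks of size ≥ k; block sizes are [1].
λ = -1: successive nullity increments [2, 1] count blocks of size ≥ k; block sizes are [2, 1].
λ = 5: successive nullity increments [3] count blocks of size ≥ k; block sizes are [1, 1, 1].

Jordan blocks: (-2, 1), (-1, 2), (-1, 1), (5, 1), (5, 1), (5, 1)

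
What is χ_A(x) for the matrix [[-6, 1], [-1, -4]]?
χ_A(x) = (x + 5)^2

xI - A = [[x + 6, -1], [1, x + 4]].

Expanding det(xI - A) along the first row:
det(xI - A) = + (x + 6)·det([[x + 4]]) - (-1)·det([[1]]).

Evaluating gives χ_A(x) = x^2 + 10x + 25 = (x + 5)^2.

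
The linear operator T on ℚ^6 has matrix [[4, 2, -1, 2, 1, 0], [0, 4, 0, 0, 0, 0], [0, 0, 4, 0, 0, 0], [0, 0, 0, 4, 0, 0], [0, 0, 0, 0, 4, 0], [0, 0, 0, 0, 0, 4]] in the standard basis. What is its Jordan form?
The characteristic polynomial is det(xI - A) = (x - 4)^6, so the eigenvalues are 4 (algebraic multiplicity 6).

For λ = 4: rank(A - 4I) = 1, rank((A - 4I)^2) = 0. The eigenspace has dimension 6 - 1 = 5, so there are 5 Jordan blocks; the rank sequence gives block sizes [2, 1, 1, 1, 1].

Assembling the blocks gives the Jordan form J above.

J = [[4, 1, 0, 0, 0, 0], [0, 4, 0, 0, 0, 0], [0, 0, 4, 0, 0, 0], [0, 0, 0, 4, 0, 0], [0, 0, 0, 0, 4, 0], [0, 0, 0, 0, 0, 4]]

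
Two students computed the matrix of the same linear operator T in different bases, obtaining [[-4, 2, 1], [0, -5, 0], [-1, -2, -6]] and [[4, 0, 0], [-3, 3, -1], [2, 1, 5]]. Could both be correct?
No.

trace(A) = -15 but trace(B) = 12. The trace is a similarity invariant, so A and B are not similar.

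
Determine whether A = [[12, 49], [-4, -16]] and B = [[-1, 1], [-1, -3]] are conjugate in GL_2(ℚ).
Two matrices over a field are similar if and only if they have the same invariant factors.

Both A and B have characteristic polynomial (x + 2)^2 and minimal polynomial (x + 2)^2. Computing further, both have invariant factors (x + 2)^2. Hence A and B are similar.

Yes.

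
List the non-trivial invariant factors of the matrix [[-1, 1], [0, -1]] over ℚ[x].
(x + 1)^2

The Jordan structure of A has elementary divisors (x + 1)^2. Arranging the block sizes at each eigenvalue in decreasing order and taking row products gives the invariant factors.

Invariant factors (smallest first, each dividing the next): (x + 1)^2.

Check: the last factor (x + 1)^2 is the minimal polynomial, and the product (x + 1)^2 is the characteristic polynomial.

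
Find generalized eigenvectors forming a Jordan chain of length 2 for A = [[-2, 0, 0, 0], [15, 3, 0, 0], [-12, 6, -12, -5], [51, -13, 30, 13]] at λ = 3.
v_1 = [[0, -1, 0, -1]]^T, v_2 = [[0, 0, -1, 3]]^T

We seek v_1 ∈ ker((A - 3I)^2) \ ker(A - 3I), then set v_{i+1} = (A - 3I) v_i.

One such chain is v_1 = [[0, -1, 0, -1]]^T, v_2 = [[0, 0, -1, 3]]^T. Check: (A - 3I) v_2 = [[0, 0, 0, 0]]^T = 0.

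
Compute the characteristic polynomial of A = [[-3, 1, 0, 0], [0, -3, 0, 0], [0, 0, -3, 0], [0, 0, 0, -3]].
χ_A(x) = (x + 3)^4

xI - A = [[x + 3, -1, 0, 0], [0, x + 3, 0, 0], [0, 0, x + 3, 0], [0, 0, 0, x + 3]].

Expanding det(xI - A) along the first row:
det(xI - A) = + (x + 3)·det([[x + 3, 0, 0], [0, x + 3, 0], [0, 0, x + 3]]) - (-1)·det([[0, 0, 0], [0, x + 3, 0], [0, 0, x + 3]]) + (0)·det([[0, x + 3, 0], [0, 0, 0], [0, 0, x + 3]]) - (0)·det([[0, x + 3, 0], [0, 0, x + 3], [0, 0, 0]]).

Evaluating gives χ_A(x) = x^4 + 12x^3 + 54x^2 + 108x + 81 = (x + 3)^4.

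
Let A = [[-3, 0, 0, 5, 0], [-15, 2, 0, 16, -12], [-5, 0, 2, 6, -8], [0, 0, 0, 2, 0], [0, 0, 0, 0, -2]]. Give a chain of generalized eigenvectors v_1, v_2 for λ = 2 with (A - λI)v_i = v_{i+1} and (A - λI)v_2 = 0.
v_1 = [[1, 3, 1, 1, 0]]^T, v_2 = [[0, 1, 1, 0, 0]]^T

We seek v_1 ∈ ker((A - 2I)^2) \ ker(A - 2I), then set v_{i+1} = (A - 2I) v_i.

One such chain is v_1 = [[1, 3, 1, 1, 0]]^T, v_2 = [[0, 1, 1, 0, 0]]^T. Check: (A - 2I) v_2 = [[0, 0, 0, 0, 0]]^T = 0.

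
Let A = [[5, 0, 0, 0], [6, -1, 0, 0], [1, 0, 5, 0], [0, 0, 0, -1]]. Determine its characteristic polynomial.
xI - A = [[x - 5, 0, 0, 0], [-6, x + 1, 0, 0], [-1, 0, x - 5, 0], [0, 0, 0, x + 1]].

Expanding det(xI - A) along the first row:
det(xI - A) = + (x - 5)·det([[x + 1, 0, 0], [0, x - 5, 0], [0, 0, x + 1]]) - (0)·det([[-6, 0, 0], [-1, x - 5, 0], [0, 0, x + 1]]) + (0)·det([[-6, x + 1, 0], [-1, 0, 0], [0, 0, x + 1]]) - (0)·det([[-6, x + 1, 0], [-1, 0, x - 5], [0, 0, 0]]).

Evaluating gives χ_A(x) = x^4 - 8x^3 + 6x^2 + 40x + 25 = (x - 5)^2(x + 1)^2.

χ_A(x) = (x - 5)^2(x + 1)^2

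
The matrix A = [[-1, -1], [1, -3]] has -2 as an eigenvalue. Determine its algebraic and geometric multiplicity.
The characteristic polynomial is (x + 2)^2, so the factor x + 2 appears with exponent 2: the algebraic multiplicity is 2.

rank(A + 2I) = 1, so the eigenspace has dimension 2 - 1 = 1: the geometric multiplicity is 1.

Since 1 < 2, A is not diagonalizable.

algebraic multiplicity 2, geometric multiplicity 1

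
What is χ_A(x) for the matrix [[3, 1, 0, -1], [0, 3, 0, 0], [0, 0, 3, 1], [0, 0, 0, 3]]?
xI - A = [[x - 3, -1, 0, 1], [0, x - 3, 0, 0], [0, 0, x - 3, -1], [0, 0, 0, x - 3]].

Expanding det(xI - A) along the first row:
det(xI - A) = + (x - 3)·det([[x - 3, 0, 0], [0, x - 3, -1], [0, 0, x - 3]]) - (-1)·det([[0, 0, 0], [0, x - 3, -1], [0, 0, x - 3]]) + (0)·det([[0, x - 3, 0], [0, 0, -1], [0, 0, x - 3]]) - (1)·det([[0, x - 3, 0], [0, 0, x - 3], [0, 0, 0]]).

Evaluating gives χ_A(x) = x^4 - 12x^3 + 54x^2 - 108x + 81 = (x - 3)^4.

χ_A(x) = (x - 3)^4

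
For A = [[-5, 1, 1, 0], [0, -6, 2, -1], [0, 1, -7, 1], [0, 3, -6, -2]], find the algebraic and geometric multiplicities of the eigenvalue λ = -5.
The characteristic polynomial is (x + 5)^4, so the factor x + 5 appears with exponent 4: the algebraic multiplicity is 4.

rank(A + 5I) = 2, so the eigenspace has dimension 4 - 2 = 2: the geometric multiplicity is 2.

Since 2 < 4, A is not diagonalizable.

algebraic multiplicity 4, geometric multiplicity 2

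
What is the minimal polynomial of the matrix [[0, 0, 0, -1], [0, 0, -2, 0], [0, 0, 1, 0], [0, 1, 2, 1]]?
m_A(x) = x^2(x - 1)

The characteristic polynomial factors as x^2(x - 1)^2. The minimal polynomial is ∏(x - λ)^{k_λ} where k_λ is the size of the largest Jordan block at λ.

For λ = 0: rank(A) = 3, and the largest Jordan block has size 2 (the smallest k with rank(A^k) = rank(A^(k+1))).
For λ = 1: rank(A - I) = 2, and the largest Jordan block has size 1 (the smallest k with rank((A - I)^k) = rank((A - I)^(k+1))).

So m_A(x) = x^2(x - 1).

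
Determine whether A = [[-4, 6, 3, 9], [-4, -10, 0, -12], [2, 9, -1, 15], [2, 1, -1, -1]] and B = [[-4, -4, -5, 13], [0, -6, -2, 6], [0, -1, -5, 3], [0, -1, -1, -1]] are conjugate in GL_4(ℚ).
Two matrices over a field are similar if and only if they have the same invariant factors.

Both A and B have characteristic polynomial (x + 4)^4 and minimal polynomial (x + 4)^2. Computing further, both have invariant factors (x + 4)^2, (x + 4)^2. Hence A and B are similar.

Yes.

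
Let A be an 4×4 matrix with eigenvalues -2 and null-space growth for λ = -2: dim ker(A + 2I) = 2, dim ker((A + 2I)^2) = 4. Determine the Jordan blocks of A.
Jordan blocks: (-2, 2), (-2, 2)

λ = -2: successive nullity increments [2, 2] count blocks of size ≥ k; block sizes are [2, 2].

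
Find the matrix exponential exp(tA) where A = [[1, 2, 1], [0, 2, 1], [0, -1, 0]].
e^{tA} = [[e^{t}, t*(t + 4)*e^{t}/2, t*(t + 2)*e^{t}/2], [0, (t + 1)*e^{t}, t*e^{t}], [0, -t*e^{t}, (1 - t)*e^{t}]]

A has Jordan form J = [[1, 1, 0], [0, 1, 1], [0, 0, 1]] with A = PJP^{-1}, so e^{tA} = P e^{tJ} P^{-1}.

For a Jordan block J_k(λ), e^{tJ_k(λ)} = e^{λt} · (I + tN + t^2 N^2/2! + ... + t^{k-1} N^{k-1}/(k-1)!) where N is the nilpotent superdiagonal part.

Assembling the blocks and conjugating back gives the entries of e^{tA} as shown above.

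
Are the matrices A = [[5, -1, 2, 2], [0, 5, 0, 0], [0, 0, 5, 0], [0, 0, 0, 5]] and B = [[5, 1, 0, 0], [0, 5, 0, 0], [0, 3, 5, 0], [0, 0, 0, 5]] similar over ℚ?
Two matrices over a field are similar if and only if they have the same invariant factors.

Both A and B have characteristic polynomial (x - 5)^4 and minimal polynomial (x - 5)^2. Computing further, both have invariant factors x - 5, x - 5, (x - 5)^2. Hence A and B are similar.

Yes.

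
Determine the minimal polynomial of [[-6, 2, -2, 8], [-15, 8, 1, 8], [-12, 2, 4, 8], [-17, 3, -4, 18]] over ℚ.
m_A(x) = (x - 6)^3

The characteristic polynomial factors as (x - 6)^4. The minimal polynomial is ∏(x - λ)^{k_λ} where k_λ is the size of the largest Jordan block at λ.

For λ = 6: rank(A - 6I) = 2, and the largest Jordan block has size 3 (the smallest k with rank((A - 6I)^k) = rank((A - 6I)^(k+1))).

So m_A(x) = (x - 6)^3.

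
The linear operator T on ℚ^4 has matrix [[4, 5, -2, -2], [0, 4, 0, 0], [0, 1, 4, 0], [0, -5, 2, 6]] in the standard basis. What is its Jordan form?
The characteristic polynomial is det(xI - A) = (x - 6)(x - 4)^3, so the eigenvalues are 4 (algebraic multiplicity 3), 6 (algebraic multiplicity 1).

For λ = 4: rank(A - 4I) = 2, rank((A - 4I)^2) = 1. The eigenspace has dimension 4 - 2 = 2, so there are 2 Jordan blocks; the rank sequence gives block sizes [2, 1].

For λ = 6: algebraic multiplicity 1 gives one 1×1 block.

Assembling the blocks gives the Jordan form J above.

J = [[4, 1, 0, 0], [0, 4, 0, 0], [0, 0, 4, 0], [0, 0, 0, 6]]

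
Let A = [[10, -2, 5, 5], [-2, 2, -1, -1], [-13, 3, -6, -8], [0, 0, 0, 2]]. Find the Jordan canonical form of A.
The characteristic polynomial is det(xI - A) = (x - 2)^4, so the eigenvalues are 2 (algebraic multiplicity 4).

For λ = 2: rank(A - 2I) = 2, rank((A - 2I)^2) = 1, rank((A - 2I)^3) = 0. The eigenspace has dimension 4 - 2 = 2, so there are 2 Jordan blocks; the rank sequence gives block sizes [3, 1].

Assembling the blocks gives the Jordan form J above.

J = [[2, 1, 0, 0], [0, 2, 1, 0], [0, 0, 2, 0], [0, 0, 0, 2]]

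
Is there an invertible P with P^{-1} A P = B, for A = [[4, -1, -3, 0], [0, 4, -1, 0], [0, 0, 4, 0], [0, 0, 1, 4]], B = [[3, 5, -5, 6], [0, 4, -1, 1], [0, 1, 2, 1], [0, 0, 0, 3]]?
trace(A) = 16 but trace(B) = 12. The trace is a similarity invariant, so A and B are not similar.

No.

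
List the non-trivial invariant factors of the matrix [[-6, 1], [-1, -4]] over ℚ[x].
The Jordan structure of A has elementary divisors (x + 5)^2. Arranging the block sizes at each eigenvalue in decreasing order and taking row products gives the invariant factors.

Invariant factors (smallest first, each dividing the next): (x + 5)^2.

Check: the last factor (x + 5)^2 is the minimal polynomial, and the product (x + 5)^2 is the characteristic polynomial.

(x + 5)^2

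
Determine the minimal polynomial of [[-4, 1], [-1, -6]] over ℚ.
The characteristic polynomial factors as (x + 5)^2. The minimal polynomial is ∏(x - λ)^{k_λ} where k_λ is the size of the largest Jordan block at λ.

For λ = -5: rank(A + 5I) = 1, and the largest Jordan block has size 2 (the smallest k with rank((A + 5I)^k) = rank((A + 5I)^(k+1))).

So m_A(x) = (x + 5)^2.

m_A(x) = (x + 5)^2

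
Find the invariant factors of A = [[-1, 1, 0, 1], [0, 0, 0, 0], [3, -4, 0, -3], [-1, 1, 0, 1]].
x^2, x^2

The Jordan structure of A has elementary divisors x^2, x^2. Arranging the block sizes at each eigenvalue in decreasing order and taking row products gives the invariant factors.

Invariant factors (smallest first, each dividing the next): x^2, x^2.

Check: the last factor x^2 is the minimal polynomial, and the product x^4 is the characteristic polynomial.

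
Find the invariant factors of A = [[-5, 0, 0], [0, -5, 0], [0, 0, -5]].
x + 5, x + 5, x + 5

The Jordan structure of A has elementary divisors (x + 5), (x + 5), (x + 5). Arranging the block sizes at each eigenvalue in decreasing order and taking row products gives the invariant factors.

Invariant factors (smallest first, each dividing the next): x + 5, x + 5, x + 5.

Check: the last factor x + 5 is the minimal polynomial, and the product (x + 5)^3 is the characteristic polynomial.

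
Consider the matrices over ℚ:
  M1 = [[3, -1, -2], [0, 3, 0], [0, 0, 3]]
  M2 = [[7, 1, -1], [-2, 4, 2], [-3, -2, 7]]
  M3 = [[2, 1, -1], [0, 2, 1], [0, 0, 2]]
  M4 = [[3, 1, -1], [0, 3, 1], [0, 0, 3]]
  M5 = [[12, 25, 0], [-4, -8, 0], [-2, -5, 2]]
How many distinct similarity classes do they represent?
5 classes: {M1}, {M2}, {M3}, {M4}, {M5}

Characteristic polynomials: χ_{M1} = (x - 3)^3, χ_{M2} = (x - 6)^3, χ_{M3} = (x - 2)^3, χ_{M4} = (x - 3)^3, χ_{M5} = (x - 2)^3.

{M1}: invariant factors x - 3, (x - 3)^2.

{M2}: invariant factors (x - 6)^3.

{M3}: invariant factors (x - 2)^3.

{M4}: invariant factors (x - 3)^3.

{M5}: invariant factors x - 2, (x - 2)^2.

Matrices are similar if and only if their invariant-factor lists agree; the partition into similarity classes is {M1}, {M2}, {M3}, {M4}, {M5}.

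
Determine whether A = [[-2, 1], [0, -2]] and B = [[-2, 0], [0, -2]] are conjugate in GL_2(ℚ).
No.

Both have characteristic polynomial (x + 2)^2, but the minimal polynomial of A is (x + 2)^2 while the minimal polynomial of B is x + 2. The minimal polynomial is a similarity invariant, so A and B are not similar.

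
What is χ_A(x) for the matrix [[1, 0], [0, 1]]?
xI - A = [[x - 1, 0], [0, x - 1]].

Expanding det(xI - A) along the first row:
det(xI - A) = + (x - 1)·det([[x - 1]]) - (0)·det([[0]]).

Evaluating gives χ_A(x) = x^2 - 2x + 1 = (x - 1)^2.

χ_A(x) = (x - 1)^2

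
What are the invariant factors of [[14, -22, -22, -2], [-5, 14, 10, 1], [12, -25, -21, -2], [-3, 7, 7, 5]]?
x(x - 4)^3

The Jordan structure of A has elementary divisors x, (x - 4)^3. Arranging the block sizes at each eigenvalue in decreasing order and taking row products gives the invariant factors.

Invariant factors (smallest first, each dividing the next): x(x - 4)^3.

Check: the last factor x(x - 4)^3 is the minimal polynomial, and the product x(x - 4)^3 is the characteristic polynomial.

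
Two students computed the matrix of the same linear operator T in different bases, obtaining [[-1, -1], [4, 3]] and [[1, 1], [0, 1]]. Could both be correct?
Yes.

Two matrices over a field are similar if and only if they have the same invariant factors.

Both A and B have characteristic polynomial (x - 1)^2 and minimal polynomial (x - 1)^2. Computing further, both have invariant factors (x - 1)^2. Hence A and B are similar.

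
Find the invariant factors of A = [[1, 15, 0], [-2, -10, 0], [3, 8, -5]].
(x + 4)(x + 5)^2

The Jordan structure of A has elementary divisors (x + 5)^2, (x + 4). Arranging the block sizes at each eigenvalue in decreasing order and taking row products gives the invariant factors.

Invariant factors (smallest first, each dividing the next): (x + 4)(x + 5)^2.

Check: the last factor (x + 4)(x + 5)^2 is the minimal polynomial, and the product (x + 4)(x + 5)^2 is the characteristic polynomial.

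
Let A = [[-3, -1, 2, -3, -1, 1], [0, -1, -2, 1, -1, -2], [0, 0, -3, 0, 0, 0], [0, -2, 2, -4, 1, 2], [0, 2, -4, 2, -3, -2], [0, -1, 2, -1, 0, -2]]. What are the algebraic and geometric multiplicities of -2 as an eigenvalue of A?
The characteristic polynomial is (x + 2)^2(x + 3)^4, so the factor x + 2 appears with exponent 2: the algebraic multiplicity is 2.

rank(A + 2I) = 4, so the eigenspace has dimension 6 - 4 = 2: the geometric multiplicity is 2.

algebraic multiplicity 2, geometric multiplicity 2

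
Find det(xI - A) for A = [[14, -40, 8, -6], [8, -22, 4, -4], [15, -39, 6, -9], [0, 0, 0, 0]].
χ_A(x) = x^3(x + 2)

xI - A = [[x - 14, 40, -8, 6], [-8, x + 22, -4, 4], [-15, 39, x - 6, 9], [0, 0, 0, x]].

Expanding det(xI - A) along the first row:
det(xI - A) = + (x - 14)·det([[x + 22, -4, 4], [39, x - 6, 9], [0, 0, x]]) - (40)·det([[-8, -4, 4], [-15, x - 6, 9], [0, 0, x]]) + (-8)·det([[-8, x + 22, 4], [-15, 39, 9], [0, 0, x]]) - (6)·det([[-8, x + 22, -4], [-15, 39, x - 6], [0, 0, 0]]).

Evaluating gives χ_A(x) = x^4 + 2x^3 = x^3(x + 2).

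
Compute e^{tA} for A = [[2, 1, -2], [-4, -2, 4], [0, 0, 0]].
A has Jordan form J = [[0, 1, 0], [0, 0, 0], [0, 0, 0]] with A = PJP^{-1}, so e^{tA} = P e^{tJ} P^{-1}.

For a Jordan block J_k(λ), e^{tJ_k(λ)} = e^{λt} · (I + tN + t^2 N^2/2! + ... + t^{k-1} N^{k-1}/(k-1)!) where N is the nilpotent superdiagonal part.

Assembling the blocks and conjugating back gives the entries of e^{tA} as shown above.

e^{tA} = [[2*t + 1, t, -2*t], [-4*t, 1 - 2*t, 4*t], [0, 0, 1]]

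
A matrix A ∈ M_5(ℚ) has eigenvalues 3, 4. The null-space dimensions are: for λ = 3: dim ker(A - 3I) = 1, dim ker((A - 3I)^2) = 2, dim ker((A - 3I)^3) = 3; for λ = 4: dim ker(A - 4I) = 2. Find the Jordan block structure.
λ = 3: successive nullity increments [1, 1, 1] count blocks of size ≥ k; block sizes are [3].
λ = 4: successive nullity increments [2] count blocks of size ≥ k; block sizes are [1, 1].

Jordan blocks: (3, 3), (4, 1), (4, 1)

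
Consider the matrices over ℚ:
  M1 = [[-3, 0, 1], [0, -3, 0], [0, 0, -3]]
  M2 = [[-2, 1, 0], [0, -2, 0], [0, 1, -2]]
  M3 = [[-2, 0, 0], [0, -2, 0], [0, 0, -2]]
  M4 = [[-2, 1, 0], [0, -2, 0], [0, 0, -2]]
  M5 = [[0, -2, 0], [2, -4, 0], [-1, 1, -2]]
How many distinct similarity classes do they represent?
3 classes: {M1}, {M2, M4, M5}, {M3}

Characteristic polynomials: χ_{M1} = (x + 3)^3, χ_{M2} = (x + 2)^3, χ_{M3} = (x + 2)^3, χ_{M4} = (x + 2)^3, χ_{M5} = (x + 2)^3.

{M1}: invariant factors x + 3, (x + 3)^2.

{M2, M4, M5}: invariant factors x + 2, (x + 2)^2.

{M3}: invariant factors x + 2, x + 2, x + 2.

Matrices are similar if and only if their invariant-factor lists agree; the partition into similarity classes is {M1}, {M2, M4, M5}, {M3}.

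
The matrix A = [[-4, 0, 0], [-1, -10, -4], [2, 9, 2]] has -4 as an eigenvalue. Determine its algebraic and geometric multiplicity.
algebraic multiplicity 3, geometric multiplicity 1

The characteristic polynomial is (x + 4)^3, so the factor x + 4 appears with exponent 3: the algebraic multiplicity is 3.

rank(A + 4I) = 2, so the eigenspace has dimension 3 - 2 = 1: the geometric multiplicity is 1.

Since 1 < 3, A is not diagonalizable.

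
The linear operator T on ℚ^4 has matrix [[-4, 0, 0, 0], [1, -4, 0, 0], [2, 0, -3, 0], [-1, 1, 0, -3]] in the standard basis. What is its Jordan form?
J = [[-4, 1, 0, 0], [0, -4, 0, 0], [0, 0, -3, 0], [0, 0, 0, -3]]

The characteristic polynomial is det(xI - A) = (x + 3)^2(x + 4)^2, so the eigenvalues are -4 (algebraic multiplicity 2), -3 (algebraic multiplicity 2).

For λ = -4: rank(A + 4I) = 3, rank((A + 4I)^2) = 2. The eigenspace has dimension 4 - 3 = 1, so there is 1 Jordan block; the rank sequence gives block sizes [2].

For λ = -3: rank(A + 3I) = 2. The eigenspace has dimension 4 - 2 = 2, so there are 2 Jordan blocks; the rank sequence gives block sizes [1, 1].

Assembling the blocks gives the Jordan form J above.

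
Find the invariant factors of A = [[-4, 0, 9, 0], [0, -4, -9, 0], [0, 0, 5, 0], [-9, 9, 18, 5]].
The Jordan structure of A has elementary divisors (x + 4), (x + 4), (x - 5), (x - 5). Arranging the block sizes at each eigenvalue in decreasing order and taking row products gives the invariant factors.

Invariant factors (smallest first, each dividing the next): (x - 5)(x + 4), (x - 5)(x + 4).

Check: the last factor (x - 5)(x + 4) is the minimal polynomial, and the product (x - 5)^2(x + 4)^2 is the characteristic polynomial.

(x - 5)(x + 4), (x - 5)(x + 4)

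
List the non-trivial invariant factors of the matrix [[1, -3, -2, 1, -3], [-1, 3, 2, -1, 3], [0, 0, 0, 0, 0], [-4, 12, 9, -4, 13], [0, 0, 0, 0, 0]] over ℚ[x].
x, x, x^3

The Jordan structure of A has elementary divisors x^3, x, x. Arranging the block sizes at each eigenvalue in decreasing order and taking row products gives the invariant factors.

Invariant factors (smallest first, each dividing the next): x, x, x^3.

Check: the last factor x^3 is the minimal polynomial, and the product x^5 is the characteristic polynomial.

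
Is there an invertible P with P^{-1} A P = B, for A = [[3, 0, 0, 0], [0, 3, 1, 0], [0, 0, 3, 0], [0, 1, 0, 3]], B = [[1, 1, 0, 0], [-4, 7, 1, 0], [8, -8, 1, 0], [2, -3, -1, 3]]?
Two matrices over a field are similar if and only if they have the same invariant factors.

Both A and B have characteristic polynomial (x - 3)^4 and minimal polynomial (x - 3)^3. Computing further, both have invariant factors x - 3, (x - 3)^3. Hence A and B are similar.

Yes.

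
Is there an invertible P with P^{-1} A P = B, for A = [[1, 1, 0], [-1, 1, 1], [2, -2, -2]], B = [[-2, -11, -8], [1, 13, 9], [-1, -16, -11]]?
Two matrices over a field are similar if and only if they have the same invariant factors.

Both A and B have characteristic polynomial x^3 and minimal polynomial x^3. Computing further, both have invariant factors x^3. Hence A and B are similar.

Yes.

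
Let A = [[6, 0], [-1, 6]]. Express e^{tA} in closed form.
e^{tA} = [[e^{6*t}, 0], [-t*e^{6*t}, e^{6*t}]]

A has Jordan form J = [[6, 1], [0, 6]] with A = PJP^{-1}, so e^{tA} = P e^{tJ} P^{-1}.

For a Jordan block J_k(λ), e^{tJ_k(λ)} = e^{λt} · (I + tN + t^2 N^2/2! + ... + t^{k-1} N^{k-1}/(k-1)!) where N is the nilpotent superdiagonal part.

Assembling the blocks and conjugating back gives the entries of e^{tA} as shown above.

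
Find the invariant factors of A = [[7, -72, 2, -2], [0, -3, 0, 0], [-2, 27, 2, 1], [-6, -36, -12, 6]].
(x - 6)^2(x - 3)(x + 3)

The Jordan structure of A has elementary divisors (x + 3), (x - 3), (x - 6)^2. Arranging the block sizes at each eigenvalue in decreasing order and taking row products gives the invariant factors.

Invariant factors (smallest first, each dividing the next): (x - 6)^2(x - 3)(x + 3).

Check: the last factor (x - 6)^2(x - 3)(x + 3) is the minimal polynomial, and the product (x - 6)^2(x - 3)(x + 3) is the characteristic polynomial.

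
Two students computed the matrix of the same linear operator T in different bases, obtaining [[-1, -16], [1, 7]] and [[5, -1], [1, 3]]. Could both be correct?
No.

trace(A) = 6 but trace(B) = 8. The trace is a similarity invariant, so A and B are not similar.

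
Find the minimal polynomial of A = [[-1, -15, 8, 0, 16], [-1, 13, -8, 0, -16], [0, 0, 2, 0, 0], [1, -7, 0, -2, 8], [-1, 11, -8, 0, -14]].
m_A(x) = (x - 2)(x + 2)^2

The characteristic polynomial factors as (x - 2)^2(x + 2)^3. The minimal polynomial is ∏(x - λ)^{k_λ} where k_λ is the size of the largest Jordan block at λ.

For λ = -2: rank(A + 2I) = 3, and the largest Jordan block has size 2 (the smallest k with rank((A + 2I)^k) = rank((A + 2I)^(k+1))).
For λ = 2: rank(A - 2I) = 3, and the largest Jordan block has size 1 (the smallest k with rank((A - 2I)^k) = rank((A - 2I)^(k+1))).

So m_A(x) = (x - 2)(x + 2)^2.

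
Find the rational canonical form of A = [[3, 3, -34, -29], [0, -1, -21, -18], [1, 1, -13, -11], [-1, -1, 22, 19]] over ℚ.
R = [[0, 0, 0, -4], [1, 0, 0, -16], [0, 1, 0, -12], [0, 0, 1, 8]]

The invariant factors of A (the non-unit diagonal entries of the Smith normal form of xI - A over ℚ[x]) are (x^2 - 4x - 2)^2, each dividing the next. The characteristic polynomial is their product, (x^2 - 4x - 2)^2.

The rational canonical form is the block-diagonal matrix of companion matrices C(f_i):
R = [[0, 0, 0, -4], [1, 0, 0, -16], [0, 1, 0, -12], [0, 0, 1, 8]].

Note the characteristic polynomial does not split into linear factors over ℚ, so A has no Jordan form over ℚ; the rational canonical form exists over any field.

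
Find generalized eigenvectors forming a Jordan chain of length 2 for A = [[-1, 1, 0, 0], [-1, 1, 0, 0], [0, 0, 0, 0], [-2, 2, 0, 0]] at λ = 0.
We seek v_1 ∈ ker(A^2) \ ker(A), then set v_{i+1} = A v_i.

One such chain is v_1 = [[0, 1, 0, -4]]^T, v_2 = [[1, 1, 0, 2]]^T. Check: A v_2 = [[0, 0, 0, 0]]^T = 0.

v_1 = [[0, 1, 0, -4]]^T, v_2 = [[1, 1, 0, 2]]^T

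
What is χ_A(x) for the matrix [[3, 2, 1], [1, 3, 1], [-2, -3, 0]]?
χ_A(x) = (x - 2)^3

xI - A = [[x - 3, -2, -1], [-1, x - 3, -1], [2, 3, x]].

Expanding det(xI - A) along the first row:
det(xI - A) = + (x - 3)·det([[x - 3, -1], [3, x]]) - (-2)·det([[-1, -1], [2, x]]) + (-1)·det([[-1, x - 3], [2, 3]]).

Evaluating gives χ_A(x) = x^3 - 6x^2 + 12x - 8 = (x - 2)^3.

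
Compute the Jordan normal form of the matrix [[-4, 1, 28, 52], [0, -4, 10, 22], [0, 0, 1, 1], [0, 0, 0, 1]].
The characteristic polynomial is det(xI - A) = (x - 1)^2(x + 4)^2, so the eigenvalues are -4 (algebraic multiplicity 2), 1 (algebraic multiplicity 2).

For λ = -4: rank(A + 4I) = 3, rank((A + 4I)^2) = 2. The eigenspace has dimension 4 - 3 = 1, so there is 1 Jordan block; the rank sequence gives block sizes [2].

For λ = 1: rank(A - I) = 3, rank((A - I)^2) = 2. The eigenspace has dimension 4 - 3 = 1, so there is 1 Jordan block; the rank sequence gives block sizes [2].

Assembling the blocks gives the Jordan form J above.

J = [[-4, 1, 0, 0], [0, -4, 0, 0], [0, 0, 1, 1], [0, 0, 0, 1]]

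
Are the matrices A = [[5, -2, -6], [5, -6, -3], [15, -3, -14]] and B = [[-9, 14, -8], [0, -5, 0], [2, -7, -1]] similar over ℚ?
Yes.

Two matrices over a field are similar if and only if they have the same invariant factors.

Both A and B have characteristic polynomial (x + 5)^3 and minimal polynomial (x + 5)^2. Computing further, both have invariant factors x + 5, (x + 5)^2. Hence A and B are similar.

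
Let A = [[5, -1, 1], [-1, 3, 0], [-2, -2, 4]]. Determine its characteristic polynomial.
χ_A(x) = (x - 4)^3

xI - A = [[x - 5, 1, -1], [1, x - 3, 0], [2, 2, x - 4]].

Expanding det(xI - A) along the first row:
det(xI - A) = + (x - 5)·det([[x - 3, 0], [2, x - 4]]) - (1)·det([[1, 0], [2, x - 4]]) + (-1)·det([[1, x - 3], [2, 2]]).

Evaluating gives χ_A(x) = x^3 - 12x^2 + 48x - 64 = (x - 4)^3.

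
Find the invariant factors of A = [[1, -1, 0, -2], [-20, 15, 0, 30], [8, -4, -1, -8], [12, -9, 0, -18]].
The Jordan structure of A has elementary divisors (x + 1)^2, (x + 1), x. Arranging the block sizes at each eigenvalue in decreasing order and taking row products gives the invariant factors.

Invariant factors (smallest first, each dividing the next): x + 1, x(x + 1)^2.

Check: the last factor x(x + 1)^2 is the minimal polynomial, and the product x(x + 1)^3 is the characteristic polynomial.

x + 1, x(x + 1)^2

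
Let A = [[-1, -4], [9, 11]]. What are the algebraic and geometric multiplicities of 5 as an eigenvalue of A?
algebraic multiplicity 2, geometric multiplicity 1

The characteristic polynomial is (x - 5)^2, so the factor x - 5 appears with exponent 2: the algebraic multiplicity is 2.

rank(A - 5I) = 1, so the eigenspace has dimension 2 - 1 = 1: the geometric multiplicity is 1.

Since 1 < 2, A is not diagonalizable.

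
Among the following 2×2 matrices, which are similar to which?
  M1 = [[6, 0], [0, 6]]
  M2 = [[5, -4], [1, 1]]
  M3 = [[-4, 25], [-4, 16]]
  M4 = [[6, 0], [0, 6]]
Characteristic polynomials: χ_{M1} = (x - 6)^2, χ_{M2} = (x - 3)^2, χ_{M3} = (x - 6)^2, χ_{M4} = (x - 6)^2.

{M1, M4}: invariant factors x - 6, x - 6.

{M2}: invariant factors (x - 3)^2.

{M3}: invariant factors (x - 6)^2.

Matrices are similar if and only if their invariant-factor lists agree; the partition into similarity classes is {M1, M4}, {M2}, {M3}.

3 classes: {M1, M4}, {M2}, {M3}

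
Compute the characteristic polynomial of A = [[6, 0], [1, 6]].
χ_A(x) = (x - 6)^2

xI - A = [[x - 6, 0], [-1, x - 6]].

Expanding det(xI - A) along the first row:
det(xI - A) = + (x - 6)·det([[x - 6]]) - (0)·det([[-1]]).

Evaluating gives χ_A(x) = x^2 - 12x + 36 = (x - 6)^2.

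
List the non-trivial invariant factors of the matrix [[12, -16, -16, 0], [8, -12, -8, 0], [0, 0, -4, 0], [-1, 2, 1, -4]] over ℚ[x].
The Jordan structure of A has elementary divisors (x + 4)^2, (x + 4), (x - 4). Arranging the block sizes at each eigenvalue in decreasing order and taking row products gives the invariant factors.

Invariant factors (smallest first, each dividing the next): x + 4, (x - 4)(x + 4)^2.

Check: the last factor (x - 4)(x + 4)^2 is the minimal polynomial, and the product (x - 4)(x + 4)^3 is the characteristic polynomial.

x + 4, (x - 4)(x + 4)^2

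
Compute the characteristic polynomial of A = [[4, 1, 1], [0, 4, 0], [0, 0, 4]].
χ_A(x) = (x - 4)^3

xI - A = [[x - 4, -1, -1], [0, x - 4, 0], [0, 0, x - 4]].

Expanding det(xI - A) along the first row:
det(xI - A) = + (x - 4)·det([[x - 4, 0], [0, x - 4]]) - (-1)·det([[0, 0], [0, x - 4]]) + (-1)·det([[0, x - 4], [0, 0]]).

Evaluating gives χ_A(x) = x^3 - 12x^2 + 48x - 64 = (x - 4)^3.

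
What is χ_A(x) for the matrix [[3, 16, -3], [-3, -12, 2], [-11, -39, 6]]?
xI - A = [[x - 3, -16, 3], [3, x + 12, -2], [11, 39, x - 6]].

Expanding det(xI - A) along the first row:
det(xI - A) = + (x - 3)·det([[x + 12, -2], [39, x - 6]]) - (-16)·det([[3, -2], [11, x - 6]]) + (3)·det([[3, x + 12], [11, 39]]).

Evaluating gives χ_A(x) = x^3 + 3x^2 + 3x + 1 = (x + 1)^3.

χ_A(x) = (x + 1)^3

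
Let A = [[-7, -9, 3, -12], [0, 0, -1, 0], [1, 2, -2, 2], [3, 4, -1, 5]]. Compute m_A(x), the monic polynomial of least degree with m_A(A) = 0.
m_A(x) = (x + 1)^3

The characteristic polynomial factors as (x + 1)^4. The minimal polynomial is ∏(x - λ)^{k_λ} where k_λ is the size of the largest Jordan block at λ.

For λ = -1: rank(A + I) = 2, and the largest Jordan block has size 3 (the smallest k with rank((A + I)^k) = rank((A + I)^(k+1))).

So m_A(x) = (x + 1)^3.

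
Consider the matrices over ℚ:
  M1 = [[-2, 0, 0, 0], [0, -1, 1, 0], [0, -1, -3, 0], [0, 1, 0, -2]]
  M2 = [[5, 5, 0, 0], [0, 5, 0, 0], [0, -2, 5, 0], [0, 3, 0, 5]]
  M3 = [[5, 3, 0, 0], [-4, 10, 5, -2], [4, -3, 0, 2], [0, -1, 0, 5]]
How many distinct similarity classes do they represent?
Characteristic polynomials: χ_{M1} = (x + 2)^4, χ_{M2} = (x - 5)^4, χ_{M3} = (x - 5)^4.

{M1}: invariant factors x + 2, (x + 2)^3.

{M2}: invariant factors x - 5, x - 5, (x - 5)^2.

{M3}: invariant factors x - 5, (x - 5)^3.

Matrices are similar if and only if their invariant-factor lists agree; the partition into similarity classes is {M1}, {M2}, {M3}.

3 classes: {M1}, {M2}, {M3}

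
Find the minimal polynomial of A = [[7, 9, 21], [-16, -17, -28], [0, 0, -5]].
The characteristic polynomial factors as (x + 5)^3. The minimal polynomial is ∏(x - λ)^{k_λ} where k_λ is the size of the largest Jordan block at λ.

For λ = -5: rank(A + 5I) = 1, and the largest Jordan block has size 2 (the smallest k with rank((A + 5I)^k) = rank((A + 5I)^(k+1))).

So m_A(x) = (x + 5)^2.

m_A(x) = (x + 5)^2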